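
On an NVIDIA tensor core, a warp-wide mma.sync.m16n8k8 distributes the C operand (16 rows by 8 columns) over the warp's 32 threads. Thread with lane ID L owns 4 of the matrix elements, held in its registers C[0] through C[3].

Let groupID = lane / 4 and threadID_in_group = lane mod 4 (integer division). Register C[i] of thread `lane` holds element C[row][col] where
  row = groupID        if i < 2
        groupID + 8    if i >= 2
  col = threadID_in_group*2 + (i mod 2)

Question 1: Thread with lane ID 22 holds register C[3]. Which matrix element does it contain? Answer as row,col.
13,5

lane 22→22/4=5, 22 mod 4=2
i=3  r:5+8→13  c:2·2+1→5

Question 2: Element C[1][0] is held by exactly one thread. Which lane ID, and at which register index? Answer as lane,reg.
4,0

r=1→G=1,rhi=0  c=0→T=0,p=0
L=1*4+0=4  i=0*2+0=0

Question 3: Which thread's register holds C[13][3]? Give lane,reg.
21,3

r=13⇒gr=5,Rb=1  c=3⇒th=1,odd=1
L=5*4+1=21  i=1*2+1=3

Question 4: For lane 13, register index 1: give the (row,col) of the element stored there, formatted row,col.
3,3

lane 13->13/4=3, 13 mod 4=1
i=1  r:3+0->3  c:2·1+1->3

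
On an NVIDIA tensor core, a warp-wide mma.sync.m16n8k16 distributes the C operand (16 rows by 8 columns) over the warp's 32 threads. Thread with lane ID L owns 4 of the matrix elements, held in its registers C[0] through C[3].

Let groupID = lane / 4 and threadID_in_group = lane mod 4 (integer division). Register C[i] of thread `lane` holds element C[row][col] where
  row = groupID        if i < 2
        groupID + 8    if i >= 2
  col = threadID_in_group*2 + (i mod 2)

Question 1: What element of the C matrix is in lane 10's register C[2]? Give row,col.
10,4

lane 10: G=2 (10/4), T=2 (10%4)
i=2: r=2+8=10, c=2*2+0=4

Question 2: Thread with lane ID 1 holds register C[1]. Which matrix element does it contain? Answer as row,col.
0,3

lane 1: gr=0 (1/4), th=1 (1%4)
i=1: r=0+0=0, c=1*2+1=3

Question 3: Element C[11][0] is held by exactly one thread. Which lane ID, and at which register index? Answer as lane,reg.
12,2

r=11->g=3,rb=1  c=0->t=0,b0=0
L=3*4+0=12  i=1*2+0=2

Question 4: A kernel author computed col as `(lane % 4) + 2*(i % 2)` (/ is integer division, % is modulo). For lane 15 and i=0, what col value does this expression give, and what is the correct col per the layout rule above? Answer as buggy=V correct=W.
buggy=3 correct=6

`(lane % 4) + 2*(i % 2)`[15,0]->3
15: gid=3,tid=3
[0] (3+0,3*2+0) = (3,6)
col: 3 vs 6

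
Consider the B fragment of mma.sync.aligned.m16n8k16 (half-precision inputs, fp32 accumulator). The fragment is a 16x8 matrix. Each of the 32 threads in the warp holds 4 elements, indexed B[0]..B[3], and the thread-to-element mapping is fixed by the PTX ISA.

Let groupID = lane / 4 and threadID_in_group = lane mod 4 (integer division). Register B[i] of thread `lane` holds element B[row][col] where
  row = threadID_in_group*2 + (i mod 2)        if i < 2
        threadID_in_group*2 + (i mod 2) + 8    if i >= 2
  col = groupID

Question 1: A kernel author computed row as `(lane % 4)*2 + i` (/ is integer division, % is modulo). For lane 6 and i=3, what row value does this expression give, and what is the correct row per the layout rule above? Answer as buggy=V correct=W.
buggy=7 correct=13

`(lane % 4)*2 + i`[6,3]→7
L=6→G=6>>2=1, T=6&3=2
[3]→row 2·2+1+8=13  col G=1
row: 7 vs 13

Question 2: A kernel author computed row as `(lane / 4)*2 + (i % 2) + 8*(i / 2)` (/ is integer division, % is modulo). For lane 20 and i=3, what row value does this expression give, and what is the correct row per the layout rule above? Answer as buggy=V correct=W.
`(lane / 4)*2 + (i % 2) + 8*(i / 2)`[20,3]->19
20: gid=5,tid=0
[3] (0*2+1+8,5) = (9,5)
row: 19 vs 9

buggy=19 correct=9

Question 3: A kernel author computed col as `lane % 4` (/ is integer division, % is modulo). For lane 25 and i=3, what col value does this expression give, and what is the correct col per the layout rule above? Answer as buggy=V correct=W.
buggy=1 correct=6

`lane % 4`[25,3]->1
lane 25: g=6 (25/4), t=1 (25%4)
i=3: r=1*2+1+8=11, c=g=6
col: 1 vs 6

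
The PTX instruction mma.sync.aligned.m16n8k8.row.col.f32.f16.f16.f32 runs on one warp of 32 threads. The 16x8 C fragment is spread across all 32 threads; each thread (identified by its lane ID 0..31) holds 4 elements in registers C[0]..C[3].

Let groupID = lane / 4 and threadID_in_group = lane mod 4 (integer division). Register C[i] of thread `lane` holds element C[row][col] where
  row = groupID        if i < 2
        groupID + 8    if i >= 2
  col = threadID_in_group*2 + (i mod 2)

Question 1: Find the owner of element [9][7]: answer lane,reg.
7,3

r=9⇒gr=1,Rb=1  c=7⇒th=3,odd=1
L=1*4+3=7  i=1*2+1=3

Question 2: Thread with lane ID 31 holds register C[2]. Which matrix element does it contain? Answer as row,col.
lane 31=>31/4=7, 31 mod 4=3
i=2  r:7+8=>15  c:2·3+0=>6

15,6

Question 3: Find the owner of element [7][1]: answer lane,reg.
r=7→G=7,rhi=0  c=1→T=0,p=1
L=7*4+0=28  i=0*2+1=1

28,1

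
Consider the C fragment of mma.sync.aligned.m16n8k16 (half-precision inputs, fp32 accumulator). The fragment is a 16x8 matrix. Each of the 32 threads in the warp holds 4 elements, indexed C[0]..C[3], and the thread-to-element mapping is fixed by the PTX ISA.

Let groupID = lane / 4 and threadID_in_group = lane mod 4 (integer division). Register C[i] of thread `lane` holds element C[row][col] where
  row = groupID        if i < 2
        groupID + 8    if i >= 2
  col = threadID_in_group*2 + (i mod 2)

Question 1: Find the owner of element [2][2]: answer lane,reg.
9,0

r=2→G=2,rhi=0  c=2→T=1,p=0
L=2*4+1=9  i=0*2+0=0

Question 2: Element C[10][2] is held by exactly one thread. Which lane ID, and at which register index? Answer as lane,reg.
r:10=>grp=2,rB=1  c:2=>tig=1,lo=0
L=2*4+1=9  i=1*2+0=2

9,2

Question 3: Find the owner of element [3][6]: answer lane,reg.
r:3=>grp=3,rB=0  c:6=>tig=3,lo=0
L=3*4+3=15  i=0*2+0=0

15,0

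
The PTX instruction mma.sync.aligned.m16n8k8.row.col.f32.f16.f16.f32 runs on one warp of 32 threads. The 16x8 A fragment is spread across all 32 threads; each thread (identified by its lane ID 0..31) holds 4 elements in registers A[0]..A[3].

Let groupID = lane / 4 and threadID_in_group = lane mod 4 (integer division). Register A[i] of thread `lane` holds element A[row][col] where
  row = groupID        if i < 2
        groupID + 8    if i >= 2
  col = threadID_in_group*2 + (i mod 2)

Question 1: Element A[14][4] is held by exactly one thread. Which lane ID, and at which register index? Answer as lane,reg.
r=14⇒gr=6,Rb=1  c=4⇒th=2,odd=0
L=6*4+2=26  i=1*2+0=2

26,2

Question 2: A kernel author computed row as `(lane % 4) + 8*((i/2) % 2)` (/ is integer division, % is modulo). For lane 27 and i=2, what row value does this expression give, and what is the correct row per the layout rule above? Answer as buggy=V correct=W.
buggy=11 correct=14

`(lane % 4) + 8*((i/2) % 2)`[27,2]->11
lane 27: g=6 (27/4), t=3 (27%4)
i=2: r=6+8=14, c=3*2+0=6
row: 11 vs 14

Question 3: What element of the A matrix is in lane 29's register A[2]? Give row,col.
lane 29: grp=7 (29/4), tig=1 (29%4)
i=2: r=7+8=15, c=1*2+0=2

15,2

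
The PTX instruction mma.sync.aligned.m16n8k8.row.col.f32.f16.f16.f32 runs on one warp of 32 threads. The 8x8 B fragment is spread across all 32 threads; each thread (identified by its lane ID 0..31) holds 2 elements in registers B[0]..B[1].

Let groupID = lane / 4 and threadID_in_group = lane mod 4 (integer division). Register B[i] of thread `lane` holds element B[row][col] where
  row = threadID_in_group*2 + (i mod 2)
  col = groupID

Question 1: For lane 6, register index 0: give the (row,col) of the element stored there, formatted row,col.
4,1

lane 6: grp=1 (6/4), tig=2 (6%4)
i=0: r=2*2+0=4, c=grp=1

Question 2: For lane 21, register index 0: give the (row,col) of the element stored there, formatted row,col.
2,5

lane 21: grp=5 (21/4), tig=1 (21%4)
i=0: r=1*2+0=2, c=grp=5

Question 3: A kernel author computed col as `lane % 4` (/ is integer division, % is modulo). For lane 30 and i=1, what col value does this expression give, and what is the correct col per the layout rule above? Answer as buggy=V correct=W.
buggy=2 correct=7

`lane % 4`[30,1]⇒2
lane 30: gr=7 (30/4), th=2 (30%4)
i=1: r=2*2+1=5, c=gr=7
col: 2 vs 7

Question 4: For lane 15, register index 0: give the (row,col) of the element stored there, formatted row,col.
6,3

15: grp=3,tig=3
[0] (3*2+0,3) = (6,3)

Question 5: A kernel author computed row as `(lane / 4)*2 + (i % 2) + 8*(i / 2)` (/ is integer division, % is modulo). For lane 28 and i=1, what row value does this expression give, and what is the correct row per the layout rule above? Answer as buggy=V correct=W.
buggy=15 correct=1

`(lane / 4)*2 + (i % 2) + 8*(i / 2)`[28,1]->15
28: gid=7,tid=0
[1] (0*2+1,7) = (1,7)
row: 15 vs 1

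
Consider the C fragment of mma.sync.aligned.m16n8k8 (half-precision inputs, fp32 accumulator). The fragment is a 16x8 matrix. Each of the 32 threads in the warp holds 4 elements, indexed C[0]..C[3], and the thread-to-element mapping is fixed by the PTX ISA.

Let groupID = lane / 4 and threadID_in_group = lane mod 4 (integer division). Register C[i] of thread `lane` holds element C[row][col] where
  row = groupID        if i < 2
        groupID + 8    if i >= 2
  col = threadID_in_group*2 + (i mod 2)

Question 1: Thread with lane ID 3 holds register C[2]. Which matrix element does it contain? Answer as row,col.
8,6

lane 3⇒3/4=0, 3 mod 4=3
i=2  r:0+8⇒8  c:2·3+0⇒6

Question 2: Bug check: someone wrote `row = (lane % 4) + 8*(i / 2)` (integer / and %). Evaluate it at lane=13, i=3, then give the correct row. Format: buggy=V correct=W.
buggy=9 correct=11

`(lane % 4) + 8*(i / 2)`[13,3]->9
lane 13: gid=3 (13/4), tid=1 (13%4)
i=3: r=3+8=11, c=1*2+1=3
row: 9 vs 11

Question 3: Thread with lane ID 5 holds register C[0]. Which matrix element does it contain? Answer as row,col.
5: g=1,t=1
[0] (1+0,1*2+0) = (1,2)

1,2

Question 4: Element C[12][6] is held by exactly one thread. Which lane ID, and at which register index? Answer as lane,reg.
19,2

r=12→G=4,rhi=1  c=6→T=3,p=0
L=4*4+3=19  i=1*2+0=2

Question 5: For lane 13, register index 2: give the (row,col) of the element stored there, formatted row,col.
11,2

L=13->gid=13>>2=3, tid=13&3=1
[2]->row 3+8=11  col 1·2+0=2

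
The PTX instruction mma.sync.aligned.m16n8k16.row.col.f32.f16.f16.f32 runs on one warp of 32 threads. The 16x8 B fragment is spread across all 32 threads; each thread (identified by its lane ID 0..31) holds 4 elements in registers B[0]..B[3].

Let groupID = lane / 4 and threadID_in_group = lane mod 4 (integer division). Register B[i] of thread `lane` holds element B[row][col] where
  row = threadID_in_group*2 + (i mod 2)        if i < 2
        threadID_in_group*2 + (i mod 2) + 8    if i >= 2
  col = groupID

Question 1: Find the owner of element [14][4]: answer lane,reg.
19,2

c:4=>grp=4  r:14=>rB=1,tig=3,lo=0
L=4*4+3=19  i=1*2+0=2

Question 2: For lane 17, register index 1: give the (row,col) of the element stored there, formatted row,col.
L=17=>grp=17>>2=4, tig=17&3=1
[1]=>row 1·2+1+0=3  col grp=4

3,4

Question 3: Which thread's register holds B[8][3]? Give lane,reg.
12,2

c=3→G=3  r=8→rhi=1,T=0,p=0
L=3*4+0=12  i=1*2+0=2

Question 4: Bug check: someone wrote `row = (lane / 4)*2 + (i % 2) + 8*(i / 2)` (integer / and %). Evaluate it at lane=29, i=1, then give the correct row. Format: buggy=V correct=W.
buggy=15 correct=3

`(lane / 4)*2 + (i % 2) + 8*(i / 2)`[29,1]->15
L=29->gid=29>>2=7, tid=29&3=1
[1]->row 1·2+1+0=3  col gid=7
row: 15 vs 3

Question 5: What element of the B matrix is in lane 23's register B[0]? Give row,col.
L=23→G=23>>2=5, T=23&3=3
[0]→row 3·2+0+0=6  col G=5

6,5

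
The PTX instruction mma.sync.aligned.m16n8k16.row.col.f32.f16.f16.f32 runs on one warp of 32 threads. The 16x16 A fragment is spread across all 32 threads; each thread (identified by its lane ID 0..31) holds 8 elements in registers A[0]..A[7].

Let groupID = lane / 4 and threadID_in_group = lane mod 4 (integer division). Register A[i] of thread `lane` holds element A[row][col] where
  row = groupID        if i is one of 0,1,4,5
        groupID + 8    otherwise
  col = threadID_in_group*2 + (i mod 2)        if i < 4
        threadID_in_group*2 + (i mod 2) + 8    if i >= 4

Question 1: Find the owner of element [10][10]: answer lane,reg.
9,6

r: 10->gid=2,r8=1  c: 10->c8=1,tid=1,i&1=0
L=2*4+1=9  i=1*4+1*2+0=6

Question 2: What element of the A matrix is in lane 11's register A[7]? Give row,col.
lane 11→11/4=2, 11 mod 4=3
i=7  r:2+8→10  c:2·3+1+8→15

10,15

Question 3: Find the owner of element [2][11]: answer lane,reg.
r=2→G=2,rhi=0  c=11→chi=1,T=1,p=1
L=2*4+1=9  i=1*4+0*2+1=5

9,5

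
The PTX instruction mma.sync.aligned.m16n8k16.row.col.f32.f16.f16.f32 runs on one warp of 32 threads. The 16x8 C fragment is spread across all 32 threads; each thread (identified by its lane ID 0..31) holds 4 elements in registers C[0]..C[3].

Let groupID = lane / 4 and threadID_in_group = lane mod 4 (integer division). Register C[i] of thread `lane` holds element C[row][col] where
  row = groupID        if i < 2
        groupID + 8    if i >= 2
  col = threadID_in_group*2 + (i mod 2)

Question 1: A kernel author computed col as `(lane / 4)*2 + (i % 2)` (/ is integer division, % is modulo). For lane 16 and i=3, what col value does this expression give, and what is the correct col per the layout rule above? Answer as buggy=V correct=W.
`(lane / 4)*2 + (i % 2)`[16,3]->9
lane 16->16/4=4, 16 mod 4=0
i=3  r:4+8->12  c:2·0+1->1
col: 9 vs 1

buggy=9 correct=1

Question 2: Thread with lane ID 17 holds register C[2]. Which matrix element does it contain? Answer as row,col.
12,2

lane 17: g=4 (17/4), t=1 (17%4)
i=2: r=4+8=12, c=1*2+0=2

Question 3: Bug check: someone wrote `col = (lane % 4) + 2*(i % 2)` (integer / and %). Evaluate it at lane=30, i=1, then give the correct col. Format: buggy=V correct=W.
buggy=4 correct=5

`(lane % 4) + 2*(i % 2)`[30,1]->4
lane 30->30/4=7, 30 mod 4=2
i=1  r:7+0->7  c:2·2+1->5
col: 4 vs 5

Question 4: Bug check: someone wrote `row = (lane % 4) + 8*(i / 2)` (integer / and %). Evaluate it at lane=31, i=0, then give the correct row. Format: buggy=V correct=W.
`(lane % 4) + 8*(i / 2)`[31,0]->3
L=31->g=31>>2=7, t=31&3=3
[0]->row 7+0=7  col 3·2+0=6
row: 3 vs 7

buggy=3 correct=7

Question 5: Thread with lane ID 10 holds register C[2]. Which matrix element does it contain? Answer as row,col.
lane 10⇒10/4=2, 10 mod 4=2
i=2  r:2+8⇒10  c:2·2+0⇒4

10,4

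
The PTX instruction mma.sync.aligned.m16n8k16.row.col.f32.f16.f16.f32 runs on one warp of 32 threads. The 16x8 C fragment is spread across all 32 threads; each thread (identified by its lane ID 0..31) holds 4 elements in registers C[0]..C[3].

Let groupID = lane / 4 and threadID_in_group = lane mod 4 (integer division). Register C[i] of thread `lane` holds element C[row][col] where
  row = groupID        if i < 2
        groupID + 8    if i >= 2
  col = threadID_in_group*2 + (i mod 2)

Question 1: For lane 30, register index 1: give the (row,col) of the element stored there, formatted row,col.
L=30⇒gr=30>>2=7, th=30&3=2
[1]⇒row 7+0=7  col 2·2+1=5

7,5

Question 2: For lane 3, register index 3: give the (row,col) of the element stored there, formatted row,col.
8,7

lane 3: g=0 (3/4), t=3 (3%4)
i=3: r=0+8=8, c=3*2+1=7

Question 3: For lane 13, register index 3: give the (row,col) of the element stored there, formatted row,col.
lane 13: grp=3 (13/4), tig=1 (13%4)
i=3: r=3+8=11, c=1*2+1=3

11,3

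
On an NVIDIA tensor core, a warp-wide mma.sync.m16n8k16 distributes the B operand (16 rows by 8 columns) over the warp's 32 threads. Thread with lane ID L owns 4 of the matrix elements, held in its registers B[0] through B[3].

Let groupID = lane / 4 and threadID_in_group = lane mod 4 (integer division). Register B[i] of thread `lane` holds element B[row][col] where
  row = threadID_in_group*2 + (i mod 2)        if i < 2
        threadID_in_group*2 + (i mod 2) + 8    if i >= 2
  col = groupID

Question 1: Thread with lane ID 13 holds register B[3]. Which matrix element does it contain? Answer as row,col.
11,3

L=13⇒gr=13>>2=3, th=13&3=1
[3]⇒row 1·2+1+8=11  col gr=3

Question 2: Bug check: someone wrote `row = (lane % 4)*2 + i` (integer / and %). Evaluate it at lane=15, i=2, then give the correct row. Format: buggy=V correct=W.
buggy=8 correct=14

`(lane % 4)*2 + i`[15,2]->8
lane 15: gid=3 (15/4), tid=3 (15%4)
i=2: r=3*2+0+8=14, c=gid=3
row: 8 vs 14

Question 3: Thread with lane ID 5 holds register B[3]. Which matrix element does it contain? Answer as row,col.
L=5->gid=5>>2=1, tid=5&3=1
[3]->row 1·2+1+8=11  col gid=1

11,1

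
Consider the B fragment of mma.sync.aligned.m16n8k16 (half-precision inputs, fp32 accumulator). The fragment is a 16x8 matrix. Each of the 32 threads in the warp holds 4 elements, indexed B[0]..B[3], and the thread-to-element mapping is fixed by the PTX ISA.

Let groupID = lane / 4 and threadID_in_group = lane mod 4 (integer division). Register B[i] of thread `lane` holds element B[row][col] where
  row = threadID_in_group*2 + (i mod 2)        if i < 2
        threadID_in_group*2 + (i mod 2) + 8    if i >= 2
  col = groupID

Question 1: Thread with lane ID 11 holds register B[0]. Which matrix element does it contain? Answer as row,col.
lane 11: grp=2 (11/4), tig=3 (11%4)
i=0: r=3*2+0+0=6, c=grp=2

6,2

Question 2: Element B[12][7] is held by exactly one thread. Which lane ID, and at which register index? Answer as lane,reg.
30,2

c=7→G=7  r=12→rhi=1,T=2,p=0
L=7*4+2=30  i=1*2+0=2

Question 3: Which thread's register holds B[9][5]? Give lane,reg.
c=5⇒gr=5  r=9⇒Rb=1,th=0,odd=1
L=5*4+0=20  i=1*2+1=3

20,3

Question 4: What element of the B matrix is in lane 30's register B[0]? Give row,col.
4,7

L=30⇒gr=30>>2=7, th=30&3=2
[0]⇒row 2·2+0+0=4  col gr=7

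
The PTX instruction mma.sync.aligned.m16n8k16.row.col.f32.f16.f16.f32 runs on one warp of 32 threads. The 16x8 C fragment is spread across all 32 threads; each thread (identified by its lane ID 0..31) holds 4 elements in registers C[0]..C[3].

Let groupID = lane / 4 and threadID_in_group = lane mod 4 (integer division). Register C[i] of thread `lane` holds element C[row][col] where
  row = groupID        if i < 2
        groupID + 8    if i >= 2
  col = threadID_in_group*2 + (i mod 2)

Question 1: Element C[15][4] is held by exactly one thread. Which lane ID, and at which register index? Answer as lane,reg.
r=15->g=7,rb=1  c=4->t=2,b0=0
L=7*4+2=30  i=1*2+0=2

30,2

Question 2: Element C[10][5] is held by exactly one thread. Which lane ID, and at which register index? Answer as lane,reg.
10,3

r=10->g=2,rb=1  c=5->t=2,b0=1
L=2*4+2=10  i=1*2+1=3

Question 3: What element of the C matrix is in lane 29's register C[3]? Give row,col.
lane 29→29/4=7, 29 mod 4=1
i=3  r:7+8→15  c:2·1+1→3

15,3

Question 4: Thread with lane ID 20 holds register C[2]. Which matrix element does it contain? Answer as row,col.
13,0

lane 20: gr=5 (20/4), th=0 (20%4)
i=2: r=5+8=13, c=0*2+0=0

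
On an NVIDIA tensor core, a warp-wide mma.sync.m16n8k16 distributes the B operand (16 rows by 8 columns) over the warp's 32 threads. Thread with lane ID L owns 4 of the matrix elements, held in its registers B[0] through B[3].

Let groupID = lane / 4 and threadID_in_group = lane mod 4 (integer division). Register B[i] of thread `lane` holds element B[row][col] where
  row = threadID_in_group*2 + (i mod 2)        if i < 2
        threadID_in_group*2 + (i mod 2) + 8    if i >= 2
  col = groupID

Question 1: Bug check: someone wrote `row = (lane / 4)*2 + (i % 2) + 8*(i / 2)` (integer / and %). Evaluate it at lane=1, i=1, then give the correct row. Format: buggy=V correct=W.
`(lane / 4)*2 + (i % 2) + 8*(i / 2)`[1,1]->1
L=1->g=1>>2=0, t=1&3=1
[1]->row 1·2+1+0=3  col g=0
row: 1 vs 3

buggy=1 correct=3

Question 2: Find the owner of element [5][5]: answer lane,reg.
c:5=>grp=5  r:5=>rB=0,tig=2,lo=1
L=5*4+2=22  i=0*2+1=1

22,1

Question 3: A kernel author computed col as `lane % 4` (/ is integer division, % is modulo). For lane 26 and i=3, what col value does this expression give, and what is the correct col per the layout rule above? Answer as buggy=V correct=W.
`lane % 4`[26,3]⇒2
lane 26⇒26/4=6, 26 mod 4=2
i=3  r:2·2+1+8⇒13  c:6
col: 2 vs 6

buggy=2 correct=6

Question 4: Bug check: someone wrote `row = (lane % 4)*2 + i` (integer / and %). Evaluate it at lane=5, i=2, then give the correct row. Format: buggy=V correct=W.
buggy=4 correct=10

`(lane % 4)*2 + i`[5,2]→4
lane 5→5/4=1, 5 mod 4=1
i=2  r:2·1+0+8→10  c:1
row: 4 vs 10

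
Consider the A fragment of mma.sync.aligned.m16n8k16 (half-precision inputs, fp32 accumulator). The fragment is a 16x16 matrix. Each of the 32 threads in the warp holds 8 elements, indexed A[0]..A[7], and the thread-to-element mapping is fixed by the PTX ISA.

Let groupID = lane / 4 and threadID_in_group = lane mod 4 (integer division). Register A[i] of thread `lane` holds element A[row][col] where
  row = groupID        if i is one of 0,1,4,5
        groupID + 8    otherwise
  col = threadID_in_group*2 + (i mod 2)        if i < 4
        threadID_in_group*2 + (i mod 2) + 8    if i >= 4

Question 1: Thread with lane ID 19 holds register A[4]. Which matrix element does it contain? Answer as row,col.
19: g=4,t=3
[4] (4+0,3*2+0+8) = (4,14)

4,14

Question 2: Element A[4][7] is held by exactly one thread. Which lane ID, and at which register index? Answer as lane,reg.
19,1

r=4→G=4,rhi=0  c=7→chi=0,T=3,p=1
L=4*4+3=19  i=0*4+0*2+1=1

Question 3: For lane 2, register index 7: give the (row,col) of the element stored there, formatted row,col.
L=2->gid=2>>2=0, tid=2&3=2
[7]->row 0+8=8  col 2·2+1+8=13

8,13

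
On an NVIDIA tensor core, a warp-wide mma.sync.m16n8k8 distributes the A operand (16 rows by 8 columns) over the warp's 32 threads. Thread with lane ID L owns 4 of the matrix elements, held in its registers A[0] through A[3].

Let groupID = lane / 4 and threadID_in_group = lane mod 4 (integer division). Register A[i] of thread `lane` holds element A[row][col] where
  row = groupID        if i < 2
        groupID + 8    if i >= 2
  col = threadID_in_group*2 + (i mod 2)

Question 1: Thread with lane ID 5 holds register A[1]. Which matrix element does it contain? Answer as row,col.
1,3

lane 5: gr=1 (5/4), th=1 (5%4)
i=1: r=1+0=1, c=1*2+1=3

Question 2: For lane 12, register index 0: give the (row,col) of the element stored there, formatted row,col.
lane 12: gr=3 (12/4), th=0 (12%4)
i=0: r=3+0=3, c=0*2+0=0

3,0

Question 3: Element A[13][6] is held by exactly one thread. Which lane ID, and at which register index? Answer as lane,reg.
r=13⇒gr=5,Rb=1  c=6⇒th=3,odd=0
L=5*4+3=23  i=1*2+0=2

23,2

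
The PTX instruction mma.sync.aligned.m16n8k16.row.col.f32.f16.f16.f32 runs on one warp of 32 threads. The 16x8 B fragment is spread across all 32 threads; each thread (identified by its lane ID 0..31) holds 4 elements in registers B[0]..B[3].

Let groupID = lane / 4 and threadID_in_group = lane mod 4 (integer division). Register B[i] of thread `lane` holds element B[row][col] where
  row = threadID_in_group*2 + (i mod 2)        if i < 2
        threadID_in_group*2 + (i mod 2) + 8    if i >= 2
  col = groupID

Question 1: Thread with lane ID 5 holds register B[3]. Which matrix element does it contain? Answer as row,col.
lane 5->5/4=1, 5 mod 4=1
i=3  r:2·1+1+8->11  c:1

11,1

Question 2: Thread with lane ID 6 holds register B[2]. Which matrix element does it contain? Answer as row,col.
12,1

lane 6: grp=1 (6/4), tig=2 (6%4)
i=2: r=2*2+0+8=12, c=grp=1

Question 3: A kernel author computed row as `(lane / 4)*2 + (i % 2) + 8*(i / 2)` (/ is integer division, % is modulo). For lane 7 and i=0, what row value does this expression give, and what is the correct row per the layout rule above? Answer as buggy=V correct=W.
buggy=2 correct=6

`(lane / 4)*2 + (i % 2) + 8*(i / 2)`[7,0]->2
lane 7->7/4=1, 7 mod 4=3
i=0  r:2·3+0+0->6  c:1
row: 2 vs 6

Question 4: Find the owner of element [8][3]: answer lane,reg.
12,2

c=3->g=3  r=8->rb=1,t=0,b0=0
L=3*4+0=12  i=1*2+0=2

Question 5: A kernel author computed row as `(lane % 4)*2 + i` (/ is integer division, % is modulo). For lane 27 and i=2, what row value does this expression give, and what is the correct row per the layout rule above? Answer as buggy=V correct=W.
`(lane % 4)*2 + i`[27,2]=>8
L=27=>grp=27>>2=6, tig=27&3=3
[2]=>row 3·2+0+8=14  col grp=6
row: 8 vs 14

buggy=8 correct=14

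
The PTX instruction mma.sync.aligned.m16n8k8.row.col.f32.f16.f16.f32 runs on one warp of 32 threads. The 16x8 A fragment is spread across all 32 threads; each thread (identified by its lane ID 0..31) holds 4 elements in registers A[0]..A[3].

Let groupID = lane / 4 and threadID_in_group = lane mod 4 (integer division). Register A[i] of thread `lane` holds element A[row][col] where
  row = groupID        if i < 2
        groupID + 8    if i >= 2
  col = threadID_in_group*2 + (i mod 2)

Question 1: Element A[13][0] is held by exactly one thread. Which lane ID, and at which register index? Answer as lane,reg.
r=13->g=5,rb=1  c=0->t=0,b0=0
L=5*4+0=20  i=1*2+0=2

20,2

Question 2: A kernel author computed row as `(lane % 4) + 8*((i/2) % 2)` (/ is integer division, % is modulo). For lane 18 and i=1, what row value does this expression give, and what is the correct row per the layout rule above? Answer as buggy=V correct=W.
`(lane % 4) + 8*((i/2) % 2)`[18,1]=>2
lane 18=>18/4=4, 18 mod 4=2
i=1  r:4+0=>4  c:2·2+1=>5
row: 2 vs 4

buggy=2 correct=4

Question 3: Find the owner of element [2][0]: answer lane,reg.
8,0

r=2⇒gr=2,Rb=0  c=0⇒th=0,odd=0
L=2*4+0=8  i=0*2+0=0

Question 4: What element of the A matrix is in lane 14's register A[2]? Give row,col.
11,4

14: G=3,T=2
[2] (3+8,2*2+0) = (11,4)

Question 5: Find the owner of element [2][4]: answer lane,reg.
10,0

r: 2->gid=2,r8=0  c: 4->tid=2,i&1=0
L=2*4+2=10  i=0*2+0=0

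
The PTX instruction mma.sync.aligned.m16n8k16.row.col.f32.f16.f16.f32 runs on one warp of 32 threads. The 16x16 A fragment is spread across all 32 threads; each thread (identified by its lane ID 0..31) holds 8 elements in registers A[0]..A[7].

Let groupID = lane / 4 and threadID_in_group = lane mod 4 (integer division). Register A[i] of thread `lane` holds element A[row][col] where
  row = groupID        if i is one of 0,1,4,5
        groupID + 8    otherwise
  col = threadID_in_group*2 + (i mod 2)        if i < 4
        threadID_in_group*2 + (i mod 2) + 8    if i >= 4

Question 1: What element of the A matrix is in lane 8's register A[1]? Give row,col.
2,1

8: G=2,T=0
[1] (2+0,0*2+1+0) = (2,1)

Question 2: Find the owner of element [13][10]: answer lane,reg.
r: 13->gid=5,r8=1  c: 10->c8=1,tid=1,i&1=0
L=5*4+1=21  i=1*4+1*2+0=6

21,6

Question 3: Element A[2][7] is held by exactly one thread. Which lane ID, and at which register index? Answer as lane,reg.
r=2→G=2,rhi=0  c=7→chi=0,T=3,p=1
L=2*4+3=11  i=0*4+0*2+1=1

11,1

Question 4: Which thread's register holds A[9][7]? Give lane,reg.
r=9->g=1,rb=1  c=7->cb=0,t=3,b0=1
L=1*4+3=7  i=0*4+1*2+1=3

7,3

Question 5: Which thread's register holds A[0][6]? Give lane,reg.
3,0

r: 0->gid=0,r8=0  c: 6->c8=0,tid=3,i&1=0
L=0*4+3=3  i=0*4+0*2+0=0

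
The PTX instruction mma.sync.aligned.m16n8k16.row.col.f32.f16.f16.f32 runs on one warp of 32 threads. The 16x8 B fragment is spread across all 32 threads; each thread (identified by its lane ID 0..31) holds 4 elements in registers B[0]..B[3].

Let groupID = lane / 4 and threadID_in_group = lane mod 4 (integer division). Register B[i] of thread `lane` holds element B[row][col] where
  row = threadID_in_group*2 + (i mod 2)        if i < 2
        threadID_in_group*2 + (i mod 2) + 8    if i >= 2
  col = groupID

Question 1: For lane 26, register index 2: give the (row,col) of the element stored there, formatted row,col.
12,6

lane 26->26/4=6, 26 mod 4=2
i=2  r:2·2+0+8->12  c:6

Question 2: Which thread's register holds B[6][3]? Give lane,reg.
c=3→G=3  r=6→rhi=0,T=3,p=0
L=3*4+3=15  i=0*2+0=0

15,0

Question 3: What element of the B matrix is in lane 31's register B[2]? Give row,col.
L=31=>grp=31>>2=7, tig=31&3=3
[2]=>row 3·2+0+8=14  col grp=7

14,7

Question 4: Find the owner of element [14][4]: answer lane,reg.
19,2

c:4=>grp=4  r:14=>rB=1,tig=3,lo=0
L=4*4+3=19  i=1*2+0=2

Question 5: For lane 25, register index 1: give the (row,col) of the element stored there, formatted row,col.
25: gr=6,th=1
[1] (1*2+1+0,6) = (3,6)

3,6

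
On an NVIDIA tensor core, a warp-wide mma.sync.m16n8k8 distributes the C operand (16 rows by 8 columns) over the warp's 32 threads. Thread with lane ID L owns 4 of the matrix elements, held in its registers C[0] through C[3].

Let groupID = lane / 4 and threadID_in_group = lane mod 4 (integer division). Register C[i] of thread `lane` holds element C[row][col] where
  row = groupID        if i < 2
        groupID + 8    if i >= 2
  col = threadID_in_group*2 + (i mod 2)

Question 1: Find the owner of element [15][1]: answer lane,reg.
r=15->g=7,rb=1  c=1->t=0,b0=1
L=7*4+0=28  i=1*2+1=3

28,3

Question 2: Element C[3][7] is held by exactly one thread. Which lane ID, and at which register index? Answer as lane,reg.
15,1

r:3=>grp=3,rB=0  c:7=>tig=3,lo=1
L=3*4+3=15  i=0*2+1=1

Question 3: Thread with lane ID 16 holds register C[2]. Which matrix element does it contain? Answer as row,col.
12,0

lane 16: G=4 (16/4), T=0 (16%4)
i=2: r=4+8=12, c=0*2+0=0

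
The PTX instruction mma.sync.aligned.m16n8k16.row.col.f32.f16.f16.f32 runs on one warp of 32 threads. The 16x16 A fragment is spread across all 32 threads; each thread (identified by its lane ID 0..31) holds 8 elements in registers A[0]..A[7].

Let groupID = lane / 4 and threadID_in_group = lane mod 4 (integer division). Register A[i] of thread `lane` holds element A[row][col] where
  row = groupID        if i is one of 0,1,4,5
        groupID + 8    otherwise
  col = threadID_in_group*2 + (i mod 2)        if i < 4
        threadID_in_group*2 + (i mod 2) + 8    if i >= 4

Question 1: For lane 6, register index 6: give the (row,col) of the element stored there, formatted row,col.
9,12

lane 6: gid=1 (6/4), tid=2 (6%4)
i=6: r=1+8=9, c=2*2+0+8=12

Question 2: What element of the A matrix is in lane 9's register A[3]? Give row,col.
L=9=>grp=9>>2=2, tig=9&3=1
[3]=>row 2+8=10  col 1·2+1+0=3

10,3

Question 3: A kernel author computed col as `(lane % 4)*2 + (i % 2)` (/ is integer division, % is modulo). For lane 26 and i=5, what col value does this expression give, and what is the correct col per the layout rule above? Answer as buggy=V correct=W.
buggy=5 correct=13

`(lane % 4)*2 + (i % 2)`[26,5]->5
lane 26: g=6 (26/4), t=2 (26%4)
i=5: r=6+0=6, c=2*2+1+8=13
col: 5 vs 13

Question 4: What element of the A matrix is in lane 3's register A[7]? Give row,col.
L=3→G=3>>2=0, T=3&3=3
[7]→row 0+8=8  col 3·2+1+8=15

8,15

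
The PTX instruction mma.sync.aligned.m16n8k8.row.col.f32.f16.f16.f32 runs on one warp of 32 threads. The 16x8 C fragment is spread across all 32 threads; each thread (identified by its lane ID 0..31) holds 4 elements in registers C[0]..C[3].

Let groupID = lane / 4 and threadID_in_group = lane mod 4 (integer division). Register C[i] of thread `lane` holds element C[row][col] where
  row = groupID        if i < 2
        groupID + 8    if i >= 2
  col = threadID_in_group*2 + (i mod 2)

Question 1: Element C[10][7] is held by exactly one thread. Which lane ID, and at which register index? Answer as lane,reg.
11,3

r:10=>grp=2,rB=1  c:7=>tig=3,lo=1
L=2*4+3=11  i=1*2+1=3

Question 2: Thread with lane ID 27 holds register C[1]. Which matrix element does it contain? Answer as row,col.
lane 27→27/4=6, 27 mod 4=3
i=1  r:6+0→6  c:2·3+1→7

6,7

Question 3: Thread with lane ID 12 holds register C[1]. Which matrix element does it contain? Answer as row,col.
3,1

lane 12->12/4=3, 12 mod 4=0
i=1  r:3+0->3  c:2·0+1->1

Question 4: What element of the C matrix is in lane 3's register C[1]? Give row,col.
lane 3->3/4=0, 3 mod 4=3
i=1  r:0+0->0  c:2·3+1->7

0,7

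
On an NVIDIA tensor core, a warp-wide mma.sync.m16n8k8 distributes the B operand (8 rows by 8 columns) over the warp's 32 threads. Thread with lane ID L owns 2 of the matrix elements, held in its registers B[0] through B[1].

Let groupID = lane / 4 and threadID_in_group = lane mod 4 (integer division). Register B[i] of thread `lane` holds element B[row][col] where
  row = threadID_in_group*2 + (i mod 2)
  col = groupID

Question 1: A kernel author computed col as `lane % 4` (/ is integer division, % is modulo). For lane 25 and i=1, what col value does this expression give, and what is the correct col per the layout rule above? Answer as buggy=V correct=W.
`lane % 4`[25,1]->1
L=25->g=25>>2=6, t=25&3=1
[1]->row 1·2+1=3  col g=6
col: 1 vs 6

buggy=1 correct=6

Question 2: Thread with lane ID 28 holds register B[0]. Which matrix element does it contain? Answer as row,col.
28: grp=7,tig=0
[0] (0*2+0,7) = (0,7)

0,7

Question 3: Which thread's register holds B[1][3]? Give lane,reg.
c=3⇒gr=3  r=1⇒th=0,odd=1
L=3*4+0=12  i=1=1

12,1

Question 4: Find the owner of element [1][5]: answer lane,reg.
20,1

c=5⇒gr=5  r=1⇒th=0,odd=1
L=5*4+0=20  i=1=1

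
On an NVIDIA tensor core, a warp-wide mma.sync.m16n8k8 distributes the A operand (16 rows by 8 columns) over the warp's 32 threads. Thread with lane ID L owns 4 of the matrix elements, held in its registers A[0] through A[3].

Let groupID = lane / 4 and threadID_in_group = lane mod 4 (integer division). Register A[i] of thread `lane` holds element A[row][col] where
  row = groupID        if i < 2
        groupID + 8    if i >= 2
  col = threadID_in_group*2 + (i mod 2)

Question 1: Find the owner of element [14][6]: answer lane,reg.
r: 14->gid=6,r8=1  c: 6->tid=3,i&1=0
L=6*4+3=27  i=1*2+0=2

27,2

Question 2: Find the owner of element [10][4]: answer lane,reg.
r:10=>grp=2,rB=1  c:4=>tig=2,lo=0
L=2*4+2=10  i=1*2+0=2

10,2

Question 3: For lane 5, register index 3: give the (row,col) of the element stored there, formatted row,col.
9,3

lane 5: G=1 (5/4), T=1 (5%4)
i=3: r=1+8=9, c=1*2+1=3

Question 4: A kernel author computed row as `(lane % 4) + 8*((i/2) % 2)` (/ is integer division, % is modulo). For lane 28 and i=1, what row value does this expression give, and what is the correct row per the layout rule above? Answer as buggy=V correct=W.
buggy=0 correct=7

`(lane % 4) + 8*((i/2) % 2)`[28,1]->0
28: g=7,t=0
[1] (7+0,0*2+1) = (7,1)
row: 0 vs 7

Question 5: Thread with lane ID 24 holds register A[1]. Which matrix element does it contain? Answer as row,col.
6,1

lane 24->24/4=6, 24 mod 4=0
i=1  r:6+0->6  c:2·0+1->1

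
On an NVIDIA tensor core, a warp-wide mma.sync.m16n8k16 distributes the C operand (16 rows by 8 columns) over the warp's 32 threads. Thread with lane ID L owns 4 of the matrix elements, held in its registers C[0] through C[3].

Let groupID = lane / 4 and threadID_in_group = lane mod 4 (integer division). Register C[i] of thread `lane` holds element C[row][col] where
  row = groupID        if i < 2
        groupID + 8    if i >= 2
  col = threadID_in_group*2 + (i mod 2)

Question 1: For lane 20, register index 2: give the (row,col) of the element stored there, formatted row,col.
13,0

lane 20: G=5 (20/4), T=0 (20%4)
i=2: r=5+8=13, c=0*2+0=0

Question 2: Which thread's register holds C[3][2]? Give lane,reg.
r:3=>grp=3,rB=0  c:2=>tig=1,lo=0
L=3*4+1=13  i=0*2+0=0

13,0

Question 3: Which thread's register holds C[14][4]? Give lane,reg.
r:14=>grp=6,rB=1  c:4=>tig=2,lo=0
L=6*4+2=26  i=1*2+0=2

26,2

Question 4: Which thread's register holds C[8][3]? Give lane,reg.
1,3

r=8⇒gr=0,Rb=1  c=3⇒th=1,odd=1
L=0*4+1=1  i=1*2+1=3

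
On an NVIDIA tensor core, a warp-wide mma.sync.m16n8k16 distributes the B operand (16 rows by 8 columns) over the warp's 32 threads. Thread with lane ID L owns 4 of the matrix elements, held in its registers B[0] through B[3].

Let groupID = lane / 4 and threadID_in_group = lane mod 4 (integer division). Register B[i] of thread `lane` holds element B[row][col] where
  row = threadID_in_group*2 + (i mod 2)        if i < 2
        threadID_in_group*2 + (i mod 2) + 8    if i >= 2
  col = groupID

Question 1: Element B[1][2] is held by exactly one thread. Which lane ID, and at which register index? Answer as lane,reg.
8,1

c=2⇒gr=2  r=1⇒Rb=0,th=0,odd=1
L=2*4+0=8  i=0*2+1=1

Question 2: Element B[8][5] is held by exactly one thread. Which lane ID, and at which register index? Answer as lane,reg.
c=5→G=5  r=8→rhi=1,T=0,p=0
L=5*4+0=20  i=1*2+0=2

20,2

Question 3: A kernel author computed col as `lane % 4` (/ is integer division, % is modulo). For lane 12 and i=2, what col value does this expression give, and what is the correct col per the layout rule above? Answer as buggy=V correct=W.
buggy=0 correct=3

`lane % 4`[12,2]->0
lane 12->12/4=3, 12 mod 4=0
i=2  r:2·0+0+8->8  c:3
col: 0 vs 3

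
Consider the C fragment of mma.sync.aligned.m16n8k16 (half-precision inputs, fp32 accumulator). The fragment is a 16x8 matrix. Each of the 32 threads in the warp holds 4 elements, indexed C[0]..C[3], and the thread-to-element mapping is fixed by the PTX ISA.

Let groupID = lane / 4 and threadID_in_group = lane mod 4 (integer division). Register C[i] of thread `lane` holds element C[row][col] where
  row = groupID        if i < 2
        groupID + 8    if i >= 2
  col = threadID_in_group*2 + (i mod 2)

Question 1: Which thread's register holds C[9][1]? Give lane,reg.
r=9->g=1,rb=1  c=1->t=0,b0=1
L=1*4+0=4  i=1*2+1=3

4,3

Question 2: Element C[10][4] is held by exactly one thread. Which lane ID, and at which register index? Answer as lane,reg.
r:10=>grp=2,rB=1  c:4=>tig=2,lo=0
L=2*4+2=10  i=1*2+0=2

10,2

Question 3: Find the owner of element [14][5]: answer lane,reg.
r: 14->gid=6,r8=1  c: 5->tid=2,i&1=1
L=6*4+2=26  i=1*2+1=3

26,3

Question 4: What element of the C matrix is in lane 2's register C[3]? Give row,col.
lane 2->2/4=0, 2 mod 4=2
i=3  r:0+8->8  c:2·2+1->5

8,5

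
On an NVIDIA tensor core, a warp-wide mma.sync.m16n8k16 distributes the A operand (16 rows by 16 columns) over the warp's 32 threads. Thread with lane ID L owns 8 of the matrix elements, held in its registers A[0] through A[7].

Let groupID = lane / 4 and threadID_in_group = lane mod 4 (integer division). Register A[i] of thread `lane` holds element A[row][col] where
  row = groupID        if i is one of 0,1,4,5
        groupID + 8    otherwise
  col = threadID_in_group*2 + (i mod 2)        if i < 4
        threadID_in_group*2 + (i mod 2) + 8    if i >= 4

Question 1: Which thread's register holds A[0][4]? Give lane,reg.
r=0->g=0,rb=0  c=4->cb=0,t=2,b0=0
L=0*4+2=2  i=0*4+0*2+0=0

2,0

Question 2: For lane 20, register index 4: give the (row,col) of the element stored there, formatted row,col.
lane 20: grp=5 (20/4), tig=0 (20%4)
i=4: r=5+0=5, c=0*2+0+8=8

5,8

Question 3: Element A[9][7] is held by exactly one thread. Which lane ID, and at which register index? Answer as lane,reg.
r=9→G=1,rhi=1  c=7→chi=0,T=3,p=1
L=1*4+3=7  i=0*4+1*2+1=3

7,3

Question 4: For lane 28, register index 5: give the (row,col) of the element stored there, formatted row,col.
28: grp=7,tig=0
[5] (7+0,0*2+1+8) = (7,9)

7,9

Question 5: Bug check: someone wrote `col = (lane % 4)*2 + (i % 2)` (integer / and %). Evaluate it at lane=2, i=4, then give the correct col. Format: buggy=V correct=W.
`(lane % 4)*2 + (i % 2)`[2,4]⇒4
lane 2: gr=0 (2/4), th=2 (2%4)
i=4: r=0+0=0, c=2*2+0+8=12
col: 4 vs 12

buggy=4 correct=12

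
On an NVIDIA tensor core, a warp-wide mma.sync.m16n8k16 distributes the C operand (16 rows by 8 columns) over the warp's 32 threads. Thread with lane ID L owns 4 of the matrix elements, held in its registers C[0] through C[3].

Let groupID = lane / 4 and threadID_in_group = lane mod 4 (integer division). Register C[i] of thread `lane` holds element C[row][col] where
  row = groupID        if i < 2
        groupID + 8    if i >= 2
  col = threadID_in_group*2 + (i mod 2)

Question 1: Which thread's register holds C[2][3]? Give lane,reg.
9,1

r: 2->gid=2,r8=0  c: 3->tid=1,i&1=1
L=2*4+1=9  i=0*2+1=1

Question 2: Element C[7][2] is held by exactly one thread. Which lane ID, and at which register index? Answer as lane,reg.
29,0

r: 7->gid=7,r8=0  c: 2->tid=1,i&1=0
L=7*4+1=29  i=0*2+0=0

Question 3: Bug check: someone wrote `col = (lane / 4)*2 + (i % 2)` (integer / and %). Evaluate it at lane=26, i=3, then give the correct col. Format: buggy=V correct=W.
`(lane / 4)*2 + (i % 2)`[26,3]->13
lane 26: gid=6 (26/4), tid=2 (26%4)
i=3: r=6+8=14, c=2*2+1=5
col: 13 vs 5

buggy=13 correct=5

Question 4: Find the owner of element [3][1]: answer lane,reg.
r=3→G=3,rhi=0  c=1→T=0,p=1
L=3*4+0=12  i=0*2+1=1

12,1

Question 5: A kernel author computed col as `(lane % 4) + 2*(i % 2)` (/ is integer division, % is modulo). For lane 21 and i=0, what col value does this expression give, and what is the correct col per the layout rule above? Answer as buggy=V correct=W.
`(lane % 4) + 2*(i % 2)`[21,0]->1
21: g=5,t=1
[0] (5+0,1*2+0) = (5,2)
col: 1 vs 2

buggy=1 correct=2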